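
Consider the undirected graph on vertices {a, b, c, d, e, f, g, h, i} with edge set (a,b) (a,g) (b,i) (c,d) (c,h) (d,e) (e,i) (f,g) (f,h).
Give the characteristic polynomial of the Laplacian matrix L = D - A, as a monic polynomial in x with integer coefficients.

With the vertex order [a, b, c, d, e, f, g, h, i], the degrees are [2, 2, 2, 2, 2, 2, 2, 2, 2], giving D = diag(2, 2, 2, 2, 2, 2, 2, 2, 2) and L = D - A. L has integer entries, so p(x) = det(xI - L) has integer coefficients. Expanding the determinant yields x^9 - 18x^8 + 135x^7 - 546x^6 + 1287x^5 - 1782x^4 + 1386x^3 - 540x^2 + 81x. Since p(0) = det(-L) = 0, x divides p(x). The eigenvalues sum to 18, which equals trace(L) = 2|E|. The largest eigenvalue, 3.8794, is at most the vertex count 9.

x^9 - 18x^8 + 135x^7 - 546x^6 + 1287x^5 - 1782x^4 + 1386x^3 - 540x^2 + 81x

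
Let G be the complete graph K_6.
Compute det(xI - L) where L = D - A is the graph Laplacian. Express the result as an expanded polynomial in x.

x^6 - 30x^5 + 360x^4 - 2160x^3 + 6480x^2 - 7776x

The graph has 6 vertices and degree multiset [5, 5, 5, 5, 5, 5]; D is the diagonal matrix of degrees and L = D - A. L has integer entries, so p(x) = det(xI - L) has integer coefficients. Expanding the determinant yields x^6 - 30x^5 + 360x^4 - 2160x^3 + 6480x^2 - 7776x. Since p(0) = det(-L) = 0, x divides p(x). The eigenvalues sum to 30, which equals trace(L) = 2|E|.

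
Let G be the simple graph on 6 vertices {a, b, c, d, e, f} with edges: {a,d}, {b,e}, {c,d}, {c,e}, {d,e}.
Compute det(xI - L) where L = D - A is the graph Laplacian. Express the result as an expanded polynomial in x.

Each diagonal entry of L is the vertex degree and each off-diagonal entry is -1 where an edge is present, 0 otherwise; in the order [a, b, c, d, e, f] the diagonal is [1, 1, 2, 3, 3, 0]. Computing det(xI - L) by cofactor expansion (or equivalently via sum-over-permutations) gives x^6 - 10x^5 + 33x^4 - 40x^3 + 15x^2. The coefficient of x^5 equals -trace(L) = -10, matching the sum of degrees. There are 2 zeros in the spectrum, matching the 2 components.

x^6 - 10x^5 + 33x^4 - 40x^3 + 15x^2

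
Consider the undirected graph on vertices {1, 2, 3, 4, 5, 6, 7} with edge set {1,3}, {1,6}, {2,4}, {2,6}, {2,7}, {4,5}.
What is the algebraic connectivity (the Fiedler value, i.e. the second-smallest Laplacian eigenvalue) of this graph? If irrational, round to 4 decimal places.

Each diagonal entry of L is the vertex degree and each off-diagonal entry is -1 where an edge is present, 0 otherwise; in the order [1, 2, 3, 4, 5, 6, 7] the diagonal is [2, 3, 1, 2, 1, 2, 1]. The smallest Laplacian eigenvalue is always 0. The next one, lambda_2 = 0.2603, measures how hard the graph is to disconnect: larger values mean better connectivity.

0.2603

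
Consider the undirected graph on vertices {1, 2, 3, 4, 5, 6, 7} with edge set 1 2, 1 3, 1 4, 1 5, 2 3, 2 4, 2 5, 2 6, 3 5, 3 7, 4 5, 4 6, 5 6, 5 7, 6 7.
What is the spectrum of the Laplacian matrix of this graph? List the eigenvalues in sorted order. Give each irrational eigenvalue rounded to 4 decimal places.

With the vertex order [1, 2, 3, 4, 5, 6, 7], the degrees are [4, 5, 4, 4, 6, 4, 3], giving D = diag(4, 5, 4, 4, 6, 4, 3) and L = D - A. Diagonalising L (or applying a numerical eigensolver to the 7x7 matrix) gives the spectrum above. The single zero eigenvalue shows the graph is connected. The eigenvalues sum to 30, which equals trace(L) = 2|E|. There is one zero in the spectrum, matching the 1 component.

[0, 2.6972, 3.3820, 5, 5.6180, 6.3028, 7]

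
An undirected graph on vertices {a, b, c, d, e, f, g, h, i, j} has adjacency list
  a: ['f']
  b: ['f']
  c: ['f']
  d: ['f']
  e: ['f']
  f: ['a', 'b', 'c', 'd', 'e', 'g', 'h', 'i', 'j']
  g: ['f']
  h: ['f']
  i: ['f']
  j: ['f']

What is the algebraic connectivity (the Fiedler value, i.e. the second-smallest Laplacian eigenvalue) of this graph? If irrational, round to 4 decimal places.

1

With the vertex order [a, b, c, d, e, f, g, h, i, j], the degrees are [1, 1, 1, 1, 1, 9, 1, 1, 1, 1], giving D = diag(1, 1, 1, 1, 1, 9, 1, 1, 1, 1) and L = D - A. Computing the eigenvalues of L and sorting gives [0, 1, 1, 1, 1, 1, 1, 1, 1, 10]. The Fiedler value lambda_2 = 1 is strictly positive, so the graph is connected. There is one zero in the spectrum, matching the 1 component. By the matrix-tree theorem the graph has (1/10) * product of the nonzero eigenvalues = 1 spanning tree.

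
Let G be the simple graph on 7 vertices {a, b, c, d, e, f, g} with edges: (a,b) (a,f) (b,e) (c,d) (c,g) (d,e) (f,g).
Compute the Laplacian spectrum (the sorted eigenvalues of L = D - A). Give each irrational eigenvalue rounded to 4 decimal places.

[0, 0.7530, 0.7530, 2.4450, 2.4450, 3.8019, 3.8019]

Each diagonal entry of L is the vertex degree and each off-diagonal entry is -1 where an edge is present, 0 otherwise; in the order [a, b, c, d, e, f, g] the diagonal is [2, 2, 2, 2, 2, 2, 2]. Since every row of L sums to 0, the all-ones vector is in the kernel and 0 is an eigenvalue. The single zero eigenvalue shows the graph is connected.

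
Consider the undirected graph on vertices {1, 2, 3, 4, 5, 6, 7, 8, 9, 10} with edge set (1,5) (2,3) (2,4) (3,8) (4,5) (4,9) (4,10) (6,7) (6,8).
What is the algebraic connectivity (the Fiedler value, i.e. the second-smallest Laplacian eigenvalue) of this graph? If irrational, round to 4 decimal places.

Reading degrees in the order [1, 2, 3, 4, 5, 6, 7, 8, 9, 10] gives [1, 2, 2, 4, 2, 2, 1, 2, 1, 1]; set D = diag(1, 2, 2, 4, 2, 2, 1, 2, 1, 1) and form L = D - A. Computing the eigenvalues of L and sorting gives [0, 0.1317, 0.5006, 0.7370, 1, 1.6424, 2.3851, 2.7880, 3.6407, 5.1744]. The Fiedler value lambda_2 = 0.1317 is strictly positive, so the graph is connected. The eigenvalues sum to 18, which equals trace(L) = 2|E|.

0.1317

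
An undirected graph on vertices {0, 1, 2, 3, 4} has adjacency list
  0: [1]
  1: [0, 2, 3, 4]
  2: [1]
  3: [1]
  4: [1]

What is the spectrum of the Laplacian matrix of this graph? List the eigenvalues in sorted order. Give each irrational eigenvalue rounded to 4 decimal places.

With the vertex order [0, 1, 2, 3, 4], the degrees are [1, 4, 1, 1, 1], giving D = diag(1, 4, 1, 1, 1) and L = D - A. Diagonalising L (or applying a numerical eigensolver to the 5x5 matrix) gives the spectrum above. The single zero eigenvalue shows the graph is connected. The eigenvalues sum to 8, which equals trace(L) = 2|E|. The largest eigenvalue, 5, is at most the vertex count 5.

[0, 1, 1, 1, 5]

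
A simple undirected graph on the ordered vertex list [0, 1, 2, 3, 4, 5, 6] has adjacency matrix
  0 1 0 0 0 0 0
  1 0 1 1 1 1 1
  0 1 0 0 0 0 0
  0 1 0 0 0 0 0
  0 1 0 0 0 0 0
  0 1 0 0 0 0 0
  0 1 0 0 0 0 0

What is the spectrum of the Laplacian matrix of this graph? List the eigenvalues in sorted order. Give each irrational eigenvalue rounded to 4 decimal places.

Reading degrees in the order [0, 1, 2, 3, 4, 5, 6] gives [1, 6, 1, 1, 1, 1, 1]; set D = diag(1, 6, 1, 1, 1, 1, 1) and form L = D - A. Diagonalising L (or applying a numerical eigensolver to the 7x7 matrix) gives the spectrum above. The largest eigenvalue, 7, is at most the vertex count 7.

[0, 1, 1, 1, 1, 1, 7]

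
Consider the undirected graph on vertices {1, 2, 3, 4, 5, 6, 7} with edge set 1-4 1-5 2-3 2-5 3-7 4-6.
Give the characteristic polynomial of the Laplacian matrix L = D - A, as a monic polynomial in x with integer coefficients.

Reading degrees in the order [1, 2, 3, 4, 5, 6, 7] gives [2, 2, 2, 2, 2, 1, 1]; set D = diag(2, 2, 2, 2, 2, 1, 1) and form L = D - A. L has integer entries, so p(x) = det(xI - L) has integer coefficients. Expanding the determinant yields x^7 - 12x^6 + 55x^5 - 120x^4 + 126x^3 - 56x^2 + 7x. The coefficient of x^6 equals -trace(L) = -12, matching the sum of degrees. There is one zero in the spectrum, matching the 1 component.

x^7 - 12x^6 + 55x^5 - 120x^4 + 126x^3 - 56x^2 + 7x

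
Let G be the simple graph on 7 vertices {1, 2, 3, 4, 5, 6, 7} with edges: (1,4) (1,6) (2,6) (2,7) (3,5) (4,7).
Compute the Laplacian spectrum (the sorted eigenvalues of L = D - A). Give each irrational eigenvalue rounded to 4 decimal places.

Each diagonal entry of L is the vertex degree and each off-diagonal entry is -1 where an edge is present, 0 otherwise; in the order [1, 2, 3, 4, 5, 6, 7] the diagonal is [2, 2, 1, 2, 1, 2, 2]. Since every row of L sums to 0, the all-ones vector is in the kernel and 0 is an eigenvalue. The 2 zero eigenvalues correspond to the 2 connected components.

[0, 0, 1.3820, 1.3820, 2, 3.6180, 3.6180]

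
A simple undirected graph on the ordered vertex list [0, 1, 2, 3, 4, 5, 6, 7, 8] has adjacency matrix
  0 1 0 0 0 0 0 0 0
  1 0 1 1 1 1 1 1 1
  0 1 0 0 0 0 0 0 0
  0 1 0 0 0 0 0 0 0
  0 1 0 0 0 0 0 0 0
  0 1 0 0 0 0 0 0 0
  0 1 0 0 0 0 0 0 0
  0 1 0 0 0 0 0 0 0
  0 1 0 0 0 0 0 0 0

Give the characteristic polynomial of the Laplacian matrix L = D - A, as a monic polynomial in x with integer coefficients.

Each diagonal entry of L is the vertex degree and each off-diagonal entry is -1 where an edge is present, 0 otherwise; in the order [0, 1, 2, 3, 4, 5, 6, 7, 8] the diagonal is [1, 8, 1, 1, 1, 1, 1, 1, 1]. Computing det(xI - L) by cofactor expansion (or equivalently via sum-over-permutations) gives x^9 - 16x^8 + 84x^7 - 224x^6 + 350x^5 - 336x^4 + 196x^3 - 64x^2 + 9x. The coefficient of x^8 equals -trace(L) = -16, matching the sum of degrees. By the matrix-tree theorem the graph has (1/9) * product of the nonzero eigenvalues = 1 spanning tree. The eigenvalues sum to 16, which equals trace(L) = 2|E|.

x^9 - 16x^8 + 84x^7 - 224x^6 + 350x^5 - 336x^4 + 196x^3 - 64x^2 + 9x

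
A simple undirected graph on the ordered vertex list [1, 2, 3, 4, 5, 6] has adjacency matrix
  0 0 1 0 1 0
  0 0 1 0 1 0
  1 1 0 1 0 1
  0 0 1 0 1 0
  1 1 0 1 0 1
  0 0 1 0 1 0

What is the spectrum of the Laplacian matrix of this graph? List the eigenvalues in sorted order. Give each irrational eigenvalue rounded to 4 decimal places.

Reading degrees in the order [1, 2, 3, 4, 5, 6] gives [2, 2, 4, 2, 4, 2]; set D = diag(2, 2, 4, 2, 4, 2) and form L = D - A. The multiplicity of 0 as a Laplacian eigenvalue equals the number of connected components. The eigenvalues sum to 16, which equals trace(L) = 2|E|.

[0, 2, 2, 2, 4, 6]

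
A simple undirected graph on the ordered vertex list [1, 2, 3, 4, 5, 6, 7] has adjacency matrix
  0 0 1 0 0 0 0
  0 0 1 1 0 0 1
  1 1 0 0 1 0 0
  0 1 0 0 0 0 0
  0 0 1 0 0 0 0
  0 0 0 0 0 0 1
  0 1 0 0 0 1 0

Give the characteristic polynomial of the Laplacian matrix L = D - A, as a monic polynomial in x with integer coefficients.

Reading degrees in the order [1, 2, 3, 4, 5, 6, 7] gives [1, 3, 3, 1, 1, 1, 2]; set D = diag(1, 3, 3, 1, 1, 1, 2) and form L = D - A. Computing det(xI - L) by cofactor expansion (or equivalently via sum-over-permutations) gives x^7 - 12x^6 + 53x^5 - 108x^4 + 105x^3 - 46x^2 + 7x. The coefficient of x^6 equals -trace(L) = -12, matching the sum of degrees. There is one zero in the spectrum, matching the 1 component.

x^7 - 12x^6 + 53x^5 - 108x^4 + 105x^3 - 46x^2 + 7x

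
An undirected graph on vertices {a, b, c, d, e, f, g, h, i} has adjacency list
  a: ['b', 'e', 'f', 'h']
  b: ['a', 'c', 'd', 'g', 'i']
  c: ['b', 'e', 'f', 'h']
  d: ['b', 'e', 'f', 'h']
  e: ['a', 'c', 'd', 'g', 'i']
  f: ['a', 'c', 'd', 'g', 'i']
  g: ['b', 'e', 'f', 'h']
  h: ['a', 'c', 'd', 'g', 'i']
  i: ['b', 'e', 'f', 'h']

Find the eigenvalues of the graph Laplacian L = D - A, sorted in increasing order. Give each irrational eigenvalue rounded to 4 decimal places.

With the vertex order [a, b, c, d, e, f, g, h, i], the degrees are [4, 5, 4, 4, 5, 5, 4, 5, 4], giving D = diag(4, 5, 4, 4, 5, 5, 4, 5, 4) and L = D - A. Diagonalising L (or applying a numerical eigensolver to the 9x9 matrix) gives the spectrum above. The single zero eigenvalue shows the graph is connected. There is one zero in the spectrum, matching the 1 component.

[0, 4, 4, 4, 4, 5, 5, 5, 9]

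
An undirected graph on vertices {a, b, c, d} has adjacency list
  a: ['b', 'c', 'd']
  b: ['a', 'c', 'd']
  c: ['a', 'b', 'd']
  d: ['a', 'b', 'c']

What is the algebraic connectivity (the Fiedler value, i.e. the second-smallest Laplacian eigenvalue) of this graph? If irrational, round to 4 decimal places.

Each diagonal entry of L is the vertex degree and each off-diagonal entry is -1 where an edge is present, 0 otherwise; in the order [a, b, c, d] the diagonal is [3, 3, 3, 3]. Computing the eigenvalues of L and sorting gives [0, 4, 4, 4]. The Fiedler value lambda_2 = 4 is strictly positive, so the graph is connected. The largest eigenvalue, 4, is at most the vertex count 4.

4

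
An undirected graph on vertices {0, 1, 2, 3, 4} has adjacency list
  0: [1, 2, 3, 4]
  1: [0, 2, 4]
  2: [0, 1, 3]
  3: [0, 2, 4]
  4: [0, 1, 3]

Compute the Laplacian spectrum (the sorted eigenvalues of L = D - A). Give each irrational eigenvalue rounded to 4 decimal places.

Each diagonal entry of L is the vertex degree and each off-diagonal entry is -1 where an edge is present, 0 otherwise; in the order [0, 1, 2, 3, 4] the diagonal is [4, 3, 3, 3, 3]. L is symmetric positive semidefinite, so every eigenvalue is real and nonnegative. The largest eigenvalue, 5, is at most the vertex count 5.

[0, 3, 3, 5, 5]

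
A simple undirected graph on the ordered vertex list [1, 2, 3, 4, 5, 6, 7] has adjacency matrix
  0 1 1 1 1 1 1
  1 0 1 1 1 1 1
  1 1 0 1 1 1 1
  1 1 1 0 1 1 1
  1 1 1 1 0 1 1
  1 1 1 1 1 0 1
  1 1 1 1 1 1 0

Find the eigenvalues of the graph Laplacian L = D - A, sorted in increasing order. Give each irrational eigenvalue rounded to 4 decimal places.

Reading degrees in the order [1, 2, 3, 4, 5, 6, 7] gives [6, 6, 6, 6, 6, 6, 6]; set D = diag(6, 6, 6, 6, 6, 6, 6) and form L = D - A. L is symmetric positive semidefinite, so every eigenvalue is real and nonnegative. The single zero eigenvalue shows the graph is connected. The eigenvalues sum to 42, which equals trace(L) = 2|E|.

[0, 7, 7, 7, 7, 7, 7]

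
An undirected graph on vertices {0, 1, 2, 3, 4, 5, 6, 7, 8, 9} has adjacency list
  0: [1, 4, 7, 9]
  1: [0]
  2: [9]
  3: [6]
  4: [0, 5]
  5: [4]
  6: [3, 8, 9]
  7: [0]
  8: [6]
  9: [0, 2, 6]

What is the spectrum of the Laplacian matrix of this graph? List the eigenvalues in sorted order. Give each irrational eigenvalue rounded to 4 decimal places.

[0, 0.2015, 0.5188, 0.6721, 1, 1, 2.3111, 2.7424, 4.1701, 5.3839]

Each diagonal entry of L is the vertex degree and each off-diagonal entry is -1 where an edge is present, 0 otherwise; in the order [0, 1, 2, 3, 4, 5, 6, 7, 8, 9] the diagonal is [4, 1, 1, 1, 2, 1, 3, 1, 1, 3]. The multiplicity of 0 as a Laplacian eigenvalue equals the number of connected components. The single zero eigenvalue shows the graph is connected. There is one zero in the spectrum, matching the 1 component.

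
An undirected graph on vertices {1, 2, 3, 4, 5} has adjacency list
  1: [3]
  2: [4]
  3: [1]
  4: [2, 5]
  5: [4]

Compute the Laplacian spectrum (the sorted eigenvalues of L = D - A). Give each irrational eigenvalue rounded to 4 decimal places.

[0, 0, 1, 2, 3]

With the vertex order [1, 2, 3, 4, 5], the degrees are [1, 1, 1, 2, 1], giving D = diag(1, 1, 1, 2, 1) and L = D - A. Since every row of L sums to 0, the all-ones vector is in the kernel and 0 is an eigenvalue. The 2 zero eigenvalues correspond to the 2 connected components. The eigenvalues sum to 6, which equals trace(L) = 2|E|.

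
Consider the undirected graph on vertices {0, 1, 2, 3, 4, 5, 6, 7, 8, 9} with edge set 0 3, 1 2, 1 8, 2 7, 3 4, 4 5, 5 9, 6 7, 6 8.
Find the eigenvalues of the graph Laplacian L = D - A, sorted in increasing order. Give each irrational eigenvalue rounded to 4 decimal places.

Reading degrees in the order [0, 1, 2, 3, 4, 5, 6, 7, 8, 9] gives [1, 2, 2, 2, 2, 2, 2, 2, 2, 1]; set D = diag(1, 2, 2, 2, 2, 2, 2, 2, 2, 1) and form L = D - A. L is symmetric positive semidefinite, so every eigenvalue is real and nonnegative. The 2 zero eigenvalues correspond to the 2 connected components. The largest eigenvalue, 3.6180, is at most the vertex count 10.

[0, 0, 0.3820, 1.3820, 1.3820, 1.3820, 2.6180, 3.6180, 3.6180, 3.6180]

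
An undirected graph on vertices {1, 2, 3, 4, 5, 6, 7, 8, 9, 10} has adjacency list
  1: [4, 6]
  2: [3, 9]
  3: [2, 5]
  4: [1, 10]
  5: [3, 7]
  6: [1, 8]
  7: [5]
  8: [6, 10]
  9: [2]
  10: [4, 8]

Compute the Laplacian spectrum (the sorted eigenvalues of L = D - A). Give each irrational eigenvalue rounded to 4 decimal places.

With the vertex order [1, 2, 3, 4, 5, 6, 7, 8, 9, 10], the degrees are [2, 2, 2, 2, 2, 2, 1, 2, 1, 2], giving D = diag(2, 2, 2, 2, 2, 2, 1, 2, 1, 2) and L = D - A. The multiplicity of 0 as a Laplacian eigenvalue equals the number of connected components. The 2 zero eigenvalues correspond to the 2 connected components. The largest eigenvalue, 3.6180, is at most the vertex count 10. The eigenvalues sum to 18, which equals trace(L) = 2|E|.

[0, 0, 0.3820, 1.3820, 1.3820, 1.3820, 2.6180, 3.6180, 3.6180, 3.6180]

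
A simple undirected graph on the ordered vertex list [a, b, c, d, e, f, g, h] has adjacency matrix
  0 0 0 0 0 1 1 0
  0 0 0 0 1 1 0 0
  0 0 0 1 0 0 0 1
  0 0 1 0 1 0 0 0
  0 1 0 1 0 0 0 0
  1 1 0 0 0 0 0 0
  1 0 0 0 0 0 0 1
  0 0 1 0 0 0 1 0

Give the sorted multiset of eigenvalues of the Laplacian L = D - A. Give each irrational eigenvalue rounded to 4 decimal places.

[0, 0.5858, 0.5858, 2, 2, 3.4142, 3.4142, 4]

Reading degrees in the order [a, b, c, d, e, f, g, h] gives [2, 2, 2, 2, 2, 2, 2, 2]; set D = diag(2, 2, 2, 2, 2, 2, 2, 2) and form L = D - A. Since every row of L sums to 0, the all-ones vector is in the kernel and 0 is an eigenvalue. The single zero eigenvalue shows the graph is connected. The largest eigenvalue, 4, is at most the vertex count 8.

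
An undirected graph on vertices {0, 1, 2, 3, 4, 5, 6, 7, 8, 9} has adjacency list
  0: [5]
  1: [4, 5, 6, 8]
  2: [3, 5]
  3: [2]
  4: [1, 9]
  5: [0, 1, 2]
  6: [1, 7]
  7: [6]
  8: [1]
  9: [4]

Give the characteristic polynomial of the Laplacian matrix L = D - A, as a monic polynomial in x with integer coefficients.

With the vertex order [0, 1, 2, 3, 4, 5, 6, 7, 8, 9], the degrees are [1, 4, 2, 1, 2, 3, 2, 1, 1, 1], giving D = diag(1, 4, 2, 1, 2, 3, 2, 1, 1, 1) and L = D - A. L has integer entries, so p(x) = det(xI - L) has integer coefficients. Expanding the determinant yields x^10 - 18x^9 + 132x^8 - 514x^7 + 1159x^6 - 1548x^5 + 1208x^4 - 528x^3 + 117x^2 - 10x. Since p(0) = det(-L) = 0, x divides p(x). There is one zero in the spectrum, matching the 1 component. The largest eigenvalue, 5.3975, is at most the vertex count 10.

x^10 - 18x^9 + 132x^8 - 514x^7 + 1159x^6 - 1548x^5 + 1208x^4 - 528x^3 + 117x^2 - 10x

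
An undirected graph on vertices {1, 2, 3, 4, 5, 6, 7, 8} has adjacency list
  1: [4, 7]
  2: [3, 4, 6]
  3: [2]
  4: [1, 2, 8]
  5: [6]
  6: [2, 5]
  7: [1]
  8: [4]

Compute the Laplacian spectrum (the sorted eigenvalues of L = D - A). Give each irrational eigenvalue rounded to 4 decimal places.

Each diagonal entry of L is the vertex degree and each off-diagonal entry is -1 where an edge is present, 0 otherwise; in the order [1, 2, 3, 4, 5, 6, 7, 8] the diagonal is [2, 3, 1, 3, 1, 2, 1, 1]. Diagonalising L (or applying a numerical eigensolver to the 8x8 matrix) gives the spectrum above.

[0, 0.2509, 0.5858, 0.7287, 2, 2.3349, 3.4142, 4.6855]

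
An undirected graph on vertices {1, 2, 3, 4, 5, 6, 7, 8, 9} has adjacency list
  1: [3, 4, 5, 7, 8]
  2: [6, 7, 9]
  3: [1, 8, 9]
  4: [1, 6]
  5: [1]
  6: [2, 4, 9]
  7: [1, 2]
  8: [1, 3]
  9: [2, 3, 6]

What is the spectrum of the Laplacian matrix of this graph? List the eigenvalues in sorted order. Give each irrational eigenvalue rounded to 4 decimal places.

Each diagonal entry of L is the vertex degree and each off-diagonal entry is -1 where an edge is present, 0 otherwise; in the order [1, 2, 3, 4, 5, 6, 7, 8, 9] the diagonal is [5, 3, 3, 2, 1, 3, 2, 2, 3]. L is symmetric positive semidefinite, so every eigenvalue is real and nonnegative.

[0, 0.7748, 1.2247, 1.5858, 1.9248, 3.2712, 4.4142, 4.6521, 6.1524]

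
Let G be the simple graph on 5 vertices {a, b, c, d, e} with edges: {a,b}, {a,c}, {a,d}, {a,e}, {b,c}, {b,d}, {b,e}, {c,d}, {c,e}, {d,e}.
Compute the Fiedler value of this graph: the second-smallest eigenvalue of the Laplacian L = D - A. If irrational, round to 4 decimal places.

Each diagonal entry of L is the vertex degree and each off-diagonal entry is -1 where an edge is present, 0 otherwise; in the order [a, b, c, d, e] the diagonal is [4, 4, 4, 4, 4]. The smallest Laplacian eigenvalue is always 0. The next one, lambda_2 = 5, measures how hard the graph is to disconnect: larger values mean better connectivity. By the matrix-tree theorem the graph has (1/5) * product of the nonzero eigenvalues = 125 spanning trees.

5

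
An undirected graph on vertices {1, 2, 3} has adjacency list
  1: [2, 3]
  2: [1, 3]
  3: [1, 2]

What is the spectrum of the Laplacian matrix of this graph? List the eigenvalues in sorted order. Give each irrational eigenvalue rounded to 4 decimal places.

[0, 3, 3]

Each diagonal entry of L is the vertex degree and each off-diagonal entry is -1 where an edge is present, 0 otherwise; in the order [1, 2, 3] the diagonal is [2, 2, 2]. The multiplicity of 0 as a Laplacian eigenvalue equals the number of connected components.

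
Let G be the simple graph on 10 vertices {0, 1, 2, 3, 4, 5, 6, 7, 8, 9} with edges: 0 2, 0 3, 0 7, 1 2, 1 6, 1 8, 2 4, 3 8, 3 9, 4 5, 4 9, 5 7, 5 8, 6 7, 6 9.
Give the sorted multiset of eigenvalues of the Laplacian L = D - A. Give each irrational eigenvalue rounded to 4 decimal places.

Each diagonal entry of L is the vertex degree and each off-diagonal entry is -1 where an edge is present, 0 otherwise; in the order [0, 1, 2, 3, 4, 5, 6, 7, 8, 9] the diagonal is [3, 3, 3, 3, 3, 3, 3, 3, 3, 3]. L is symmetric positive semidefinite, so every eigenvalue is real and nonnegative. There is one zero in the spectrum, matching the 1 component.

[0, 2, 2, 2, 2, 2, 5, 5, 5, 5]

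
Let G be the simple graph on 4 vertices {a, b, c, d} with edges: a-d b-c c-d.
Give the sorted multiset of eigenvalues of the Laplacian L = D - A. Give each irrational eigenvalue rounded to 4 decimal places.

Reading degrees in the order [a, b, c, d] gives [1, 1, 2, 2]; set D = diag(1, 1, 2, 2) and form L = D - A. L is symmetric positive semidefinite, so every eigenvalue is real and nonnegative. The single zero eigenvalue shows the graph is connected.

[0, 0.5858, 2, 3.4142]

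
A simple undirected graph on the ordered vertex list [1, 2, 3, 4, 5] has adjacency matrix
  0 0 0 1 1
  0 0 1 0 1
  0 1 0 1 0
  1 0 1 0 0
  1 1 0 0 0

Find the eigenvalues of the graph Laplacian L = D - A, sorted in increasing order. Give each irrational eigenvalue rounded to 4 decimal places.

[0, 1.3820, 1.3820, 3.6180, 3.6180]

Reading degrees in the order [1, 2, 3, 4, 5] gives [2, 2, 2, 2, 2]; set D = diag(2, 2, 2, 2, 2) and form L = D - A. L is symmetric positive semidefinite, so every eigenvalue is real and nonnegative. The largest eigenvalue, 3.6180, is at most the vertex count 5.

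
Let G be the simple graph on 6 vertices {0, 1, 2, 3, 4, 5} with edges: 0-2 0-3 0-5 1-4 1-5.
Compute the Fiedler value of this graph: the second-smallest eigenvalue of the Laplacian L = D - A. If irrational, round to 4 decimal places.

0.3249

With the vertex order [0, 1, 2, 3, 4, 5], the degrees are [3, 2, 1, 1, 1, 2], giving D = diag(3, 2, 1, 1, 1, 2) and L = D - A. The smallest Laplacian eigenvalue is always 0. The next one, lambda_2 = 0.3249, measures how hard the graph is to disconnect: larger values mean better connectivity. By the matrix-tree theorem the graph has (1/6) * product of the nonzero eigenvalues = 1 spanning tree.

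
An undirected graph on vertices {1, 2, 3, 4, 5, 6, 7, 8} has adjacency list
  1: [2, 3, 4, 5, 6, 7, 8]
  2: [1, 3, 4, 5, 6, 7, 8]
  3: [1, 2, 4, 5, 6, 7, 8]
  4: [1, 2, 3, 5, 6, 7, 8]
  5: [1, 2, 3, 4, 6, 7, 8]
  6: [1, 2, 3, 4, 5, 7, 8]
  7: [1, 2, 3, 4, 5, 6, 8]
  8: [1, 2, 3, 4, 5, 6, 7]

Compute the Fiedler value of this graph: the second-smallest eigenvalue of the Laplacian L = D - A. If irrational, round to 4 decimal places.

8

Each diagonal entry of L is the vertex degree and each off-diagonal entry is -1 where an edge is present, 0 otherwise; in the order [1, 2, 3, 4, 5, 6, 7, 8] the diagonal is [7, 7, 7, 7, 7, 7, 7, 7]. The smallest Laplacian eigenvalue is always 0. The next one, lambda_2 = 8, measures how hard the graph is to disconnect: larger values mean better connectivity.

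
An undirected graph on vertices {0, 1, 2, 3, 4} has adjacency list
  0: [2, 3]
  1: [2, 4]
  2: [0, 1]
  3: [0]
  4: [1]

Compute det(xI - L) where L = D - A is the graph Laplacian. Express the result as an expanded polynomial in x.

x^5 - 8x^4 + 21x^3 - 20x^2 + 5x

Reading degrees in the order [0, 1, 2, 3, 4] gives [2, 2, 2, 1, 1]; set D = diag(2, 2, 2, 1, 1) and form L = D - A. L has integer entries, so p(x) = det(xI - L) has integer coefficients. Expanding the determinant yields x^5 - 8x^4 + 21x^3 - 20x^2 + 5x. Since p(0) = det(-L) = 0, x divides p(x). By the matrix-tree theorem the graph has (1/5) * product of the nonzero eigenvalues = 1 spanning tree.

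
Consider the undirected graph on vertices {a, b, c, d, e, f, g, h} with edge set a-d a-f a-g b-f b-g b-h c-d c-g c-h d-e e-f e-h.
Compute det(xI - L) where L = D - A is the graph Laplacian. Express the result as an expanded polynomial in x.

Each diagonal entry of L is the vertex degree and each off-diagonal entry is -1 where an edge is present, 0 otherwise; in the order [a, b, c, d, e, f, g, h] the diagonal is [3, 3, 3, 3, 3, 3, 3, 3]. The eigenvalues of L are [0, 2, 2, 2, 4, 4, 4, 6]; the characteristic polynomial is the product of (x - lambda_i), which multiplies out to x^8 - 24x^7 + 240x^6 - 1296x^5 + 4080x^4 - 7488x^3 + 7424x^2 - 3072x. The coefficient of x^7 equals -trace(L) = -24, matching the sum of degrees. The eigenvalues sum to 24, which equals trace(L) = 2|E|.

x^8 - 24x^7 + 240x^6 - 1296x^5 + 4080x^4 - 7488x^3 + 7424x^2 - 3072x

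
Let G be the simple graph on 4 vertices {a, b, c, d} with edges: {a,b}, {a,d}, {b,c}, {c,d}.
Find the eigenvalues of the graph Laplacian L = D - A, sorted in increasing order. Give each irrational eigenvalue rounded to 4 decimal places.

[0, 2, 2, 4]

Reading degrees in the order [a, b, c, d] gives [2, 2, 2, 2]; set D = diag(2, 2, 2, 2) and form L = D - A. The multiplicity of 0 as a Laplacian eigenvalue equals the number of connected components. The single zero eigenvalue shows the graph is connected.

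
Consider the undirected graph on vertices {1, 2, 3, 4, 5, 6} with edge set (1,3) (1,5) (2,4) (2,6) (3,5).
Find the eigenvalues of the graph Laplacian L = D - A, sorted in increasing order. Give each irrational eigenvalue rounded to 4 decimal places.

With the vertex order [1, 2, 3, 4, 5, 6], the degrees are [2, 2, 2, 1, 2, 1], giving D = diag(2, 2, 2, 1, 2, 1) and L = D - A. Diagonalising L (or applying a numerical eigensolver to the 6x6 matrix) gives the spectrum above. The 2 zero eigenvalues correspond to the 2 connected components.

[0, 0, 1, 3, 3, 3]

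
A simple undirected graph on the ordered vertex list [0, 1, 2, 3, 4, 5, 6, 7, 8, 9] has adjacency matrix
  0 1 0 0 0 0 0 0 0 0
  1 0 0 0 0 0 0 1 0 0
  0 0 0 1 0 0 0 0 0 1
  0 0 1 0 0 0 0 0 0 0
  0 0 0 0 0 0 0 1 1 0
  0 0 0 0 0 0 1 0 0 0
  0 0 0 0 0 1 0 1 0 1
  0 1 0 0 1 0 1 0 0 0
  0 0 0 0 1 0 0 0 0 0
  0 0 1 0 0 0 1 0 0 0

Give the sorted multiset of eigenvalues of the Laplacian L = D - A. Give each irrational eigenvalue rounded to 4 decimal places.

With the vertex order [0, 1, 2, 3, 4, 5, 6, 7, 8, 9], the degrees are [1, 2, 2, 1, 2, 1, 3, 3, 1, 2], giving D = diag(1, 2, 2, 1, 2, 1, 3, 3, 1, 2) and L = D - A. Diagonalising L (or applying a numerical eigensolver to the 10x10 matrix) gives the spectrum above. The single zero eigenvalue shows the graph is connected. The eigenvalues sum to 18, which equals trace(L) = 2|E|. The largest eigenvalue, 4.7505, is at most the vertex count 10.

[0, 0.1700, 0.3820, 0.5078, 1.3820, 1.6959, 2.6180, 2.8758, 3.6180, 4.7505]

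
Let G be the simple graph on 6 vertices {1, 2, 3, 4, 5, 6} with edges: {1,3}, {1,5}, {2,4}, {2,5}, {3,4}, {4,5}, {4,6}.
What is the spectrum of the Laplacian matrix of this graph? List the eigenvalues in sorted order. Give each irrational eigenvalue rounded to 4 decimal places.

Reading degrees in the order [1, 2, 3, 4, 5, 6] gives [2, 2, 2, 4, 3, 1]; set D = diag(2, 2, 2, 4, 3, 1) and form L = D - A. Since every row of L sums to 0, the all-ones vector is in the kernel and 0 is an eigenvalue. The single zero eigenvalue shows the graph is connected.

[0, 0.8817, 1.4506, 2.5341, 3.8647, 5.2688]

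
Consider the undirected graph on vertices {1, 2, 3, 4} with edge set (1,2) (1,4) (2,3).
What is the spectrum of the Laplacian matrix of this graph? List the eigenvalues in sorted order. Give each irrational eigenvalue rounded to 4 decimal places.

Reading degrees in the order [1, 2, 3, 4] gives [2, 2, 1, 1]; set D = diag(2, 2, 1, 1) and form L = D - A. L is symmetric positive semidefinite, so every eigenvalue is real and nonnegative. The single zero eigenvalue shows the graph is connected. There is one zero in the spectrum, matching the 1 component. The eigenvalues sum to 6, which equals trace(L) = 2|E|.

[0, 0.5858, 2, 3.4142]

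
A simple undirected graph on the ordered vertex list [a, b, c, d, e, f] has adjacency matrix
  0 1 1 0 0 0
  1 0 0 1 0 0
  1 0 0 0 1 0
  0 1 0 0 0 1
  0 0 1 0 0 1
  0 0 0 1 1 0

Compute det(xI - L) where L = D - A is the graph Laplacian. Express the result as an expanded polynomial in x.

Each diagonal entry of L is the vertex degree and each off-diagonal entry is -1 where an edge is present, 0 otherwise; in the order [a, b, c, d, e, f] the diagonal is [2, 2, 2, 2, 2, 2]. Computing det(xI - L) by cofactor expansion (or equivalently via sum-over-permutations) gives x^6 - 12x^5 + 54x^4 - 112x^3 + 105x^2 - 36x. The constant term is 0 because L is singular (the all-ones vector lies in its kernel). The eigenvalues sum to 12, which equals trace(L) = 2|E|.

x^6 - 12x^5 + 54x^4 - 112x^3 + 105x^2 - 36x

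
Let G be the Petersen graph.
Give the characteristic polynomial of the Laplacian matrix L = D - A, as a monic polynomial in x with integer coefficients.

The graph has 10 vertices and degree multiset [3, 3, 3, 3, 3, 3, 3, 3, 3, 3]; D is the diagonal matrix of degrees and L = D - A. L has integer entries, so p(x) = det(xI - L) has integer coefficients. Expanding the determinant yields x^10 - 30x^9 + 390x^8 - 2880x^7 + 13305x^6 - 39882x^5 + 77640x^4 - 94800x^3 + 66000x^2 - 20000x. The coefficient of x^9 equals -trace(L) = -30, matching the sum of degrees. The eigenvalues sum to 30, which equals trace(L) = 2|E|. There is one zero in the spectrum, matching the 1 component.

x^10 - 30x^9 + 390x^8 - 2880x^7 + 13305x^6 - 39882x^5 + 77640x^4 - 94800x^3 + 66000x^2 - 20000x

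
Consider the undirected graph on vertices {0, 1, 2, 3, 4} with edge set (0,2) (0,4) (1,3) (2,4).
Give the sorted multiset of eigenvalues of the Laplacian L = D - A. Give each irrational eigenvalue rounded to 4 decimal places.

[0, 0, 2, 3, 3]

With the vertex order [0, 1, 2, 3, 4], the degrees are [2, 1, 2, 1, 2], giving D = diag(2, 1, 2, 1, 2) and L = D - A. Diagonalising L (or applying a numerical eigensolver to the 5x5 matrix) gives the spectrum above. The 2 zero eigenvalues correspond to the 2 connected components. There are 2 zeros in the spectrum, matching the 2 components.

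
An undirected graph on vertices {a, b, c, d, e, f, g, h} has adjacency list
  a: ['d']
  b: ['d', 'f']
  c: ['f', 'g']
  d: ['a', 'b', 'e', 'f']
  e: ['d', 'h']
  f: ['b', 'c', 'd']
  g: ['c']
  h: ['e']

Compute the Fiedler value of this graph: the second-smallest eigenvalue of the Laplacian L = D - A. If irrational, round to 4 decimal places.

With the vertex order [a, b, c, d, e, f, g, h], the degrees are [1, 2, 2, 4, 2, 3, 1, 1], giving D = diag(1, 2, 2, 4, 2, 3, 1, 1) and L = D - A. The smallest Laplacian eigenvalue is always 0. The next one, lambda_2 = 0.2955, measures how hard the graph is to disconnect: larger values mean better connectivity. The largest eigenvalue, 5.1952, is at most the vertex count 8. There is one zero in the spectrum, matching the 1 component.

0.2955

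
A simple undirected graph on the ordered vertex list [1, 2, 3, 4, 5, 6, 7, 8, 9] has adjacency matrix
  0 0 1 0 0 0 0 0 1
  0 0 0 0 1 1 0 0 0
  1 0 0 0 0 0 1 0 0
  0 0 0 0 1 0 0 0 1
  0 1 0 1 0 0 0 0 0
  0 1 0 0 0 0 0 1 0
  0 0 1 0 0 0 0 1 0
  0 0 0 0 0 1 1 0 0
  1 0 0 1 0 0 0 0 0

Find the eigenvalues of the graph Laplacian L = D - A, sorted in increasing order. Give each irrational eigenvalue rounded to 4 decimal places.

Each diagonal entry of L is the vertex degree and each off-diagonal entry is -1 where an edge is present, 0 otherwise; in the order [1, 2, 3, 4, 5, 6, 7, 8, 9] the diagonal is [2, 2, 2, 2, 2, 2, 2, 2, 2]. The multiplicity of 0 as a Laplacian eigenvalue equals the number of connected components.

[0, 0.4679, 0.4679, 1.6527, 1.6527, 3, 3, 3.8794, 3.8794]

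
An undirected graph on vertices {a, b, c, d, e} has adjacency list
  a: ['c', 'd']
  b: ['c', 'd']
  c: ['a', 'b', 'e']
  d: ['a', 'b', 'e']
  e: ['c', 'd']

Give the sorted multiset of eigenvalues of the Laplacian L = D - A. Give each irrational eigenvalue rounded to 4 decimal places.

[0, 2, 2, 3, 5]

With the vertex order [a, b, c, d, e], the degrees are [2, 2, 3, 3, 2], giving D = diag(2, 2, 3, 3, 2) and L = D - A. L is symmetric positive semidefinite, so every eigenvalue is real and nonnegative. There is one zero in the spectrum, matching the 1 component. The eigenvalues sum to 12, which equals trace(L) = 2|E|.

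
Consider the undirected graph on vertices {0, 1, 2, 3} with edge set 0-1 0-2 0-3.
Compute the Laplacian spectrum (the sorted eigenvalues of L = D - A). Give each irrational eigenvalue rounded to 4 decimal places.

Reading degrees in the order [0, 1, 2, 3] gives [3, 1, 1, 1]; set D = diag(3, 1, 1, 1) and form L = D - A. L is symmetric positive semidefinite, so every eigenvalue is real and nonnegative. The single zero eigenvalue shows the graph is connected. The largest eigenvalue, 4, is at most the vertex count 4.

[0, 1, 1, 4]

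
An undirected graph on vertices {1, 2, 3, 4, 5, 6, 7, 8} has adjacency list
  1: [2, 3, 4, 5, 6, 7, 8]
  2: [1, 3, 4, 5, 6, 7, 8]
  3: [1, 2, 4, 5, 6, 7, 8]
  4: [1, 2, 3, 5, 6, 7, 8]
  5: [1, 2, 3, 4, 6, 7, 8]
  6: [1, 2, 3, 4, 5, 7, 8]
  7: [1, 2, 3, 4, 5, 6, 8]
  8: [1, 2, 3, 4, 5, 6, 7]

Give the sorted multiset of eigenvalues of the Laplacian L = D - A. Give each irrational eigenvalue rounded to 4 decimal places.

[0, 8, 8, 8, 8, 8, 8, 8]

Each diagonal entry of L is the vertex degree and each off-diagonal entry is -1 where an edge is present, 0 otherwise; in the order [1, 2, 3, 4, 5, 6, 7, 8] the diagonal is [7, 7, 7, 7, 7, 7, 7, 7]. L is symmetric positive semidefinite, so every eigenvalue is real and nonnegative. The single zero eigenvalue shows the graph is connected.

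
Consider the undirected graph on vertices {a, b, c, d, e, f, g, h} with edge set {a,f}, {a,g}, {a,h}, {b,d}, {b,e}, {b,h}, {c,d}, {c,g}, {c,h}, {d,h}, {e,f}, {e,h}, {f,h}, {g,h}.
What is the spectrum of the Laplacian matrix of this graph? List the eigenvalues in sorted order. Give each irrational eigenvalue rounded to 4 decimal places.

[0, 1.7530, 1.7530, 3.4450, 3.4450, 4.8019, 4.8019, 8]

With the vertex order [a, b, c, d, e, f, g, h], the degrees are [3, 3, 3, 3, 3, 3, 3, 7], giving D = diag(3, 3, 3, 3, 3, 3, 3, 7) and L = D - A. L is symmetric positive semidefinite, so every eigenvalue is real and nonnegative. The single zero eigenvalue shows the graph is connected. By the matrix-tree theorem the graph has (1/8) * product of the nonzero eigenvalues = 841 spanning trees.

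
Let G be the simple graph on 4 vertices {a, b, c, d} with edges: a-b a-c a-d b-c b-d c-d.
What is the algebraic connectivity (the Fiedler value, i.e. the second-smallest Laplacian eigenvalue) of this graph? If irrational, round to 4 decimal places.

4

Reading degrees in the order [a, b, c, d] gives [3, 3, 3, 3]; set D = diag(3, 3, 3, 3) and form L = D - A. The sorted Laplacian eigenvalues are [0, 4, 4, 4]; the algebraic connectivity is the second entry, 4. By the matrix-tree theorem the graph has (1/4) * product of the nonzero eigenvalues = 16 spanning trees.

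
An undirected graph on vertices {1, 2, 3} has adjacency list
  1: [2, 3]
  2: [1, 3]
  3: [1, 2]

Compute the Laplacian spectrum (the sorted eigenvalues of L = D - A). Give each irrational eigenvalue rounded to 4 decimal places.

With the vertex order [1, 2, 3], the degrees are [2, 2, 2], giving D = diag(2, 2, 2) and L = D - A. Since every row of L sums to 0, the all-ones vector is in the kernel and 0 is an eigenvalue. The single zero eigenvalue shows the graph is connected. The eigenvalues sum to 6, which equals trace(L) = 2|E|.

[0, 3, 3]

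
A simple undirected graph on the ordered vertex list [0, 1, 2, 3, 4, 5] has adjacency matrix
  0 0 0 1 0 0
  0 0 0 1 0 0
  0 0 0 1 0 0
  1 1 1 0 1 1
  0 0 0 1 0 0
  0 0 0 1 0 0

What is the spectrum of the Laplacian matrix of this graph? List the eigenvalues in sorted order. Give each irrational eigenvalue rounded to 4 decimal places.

Reading degrees in the order [0, 1, 2, 3, 4, 5] gives [1, 1, 1, 5, 1, 1]; set D = diag(1, 1, 1, 5, 1, 1) and form L = D - A. The multiplicity of 0 as a Laplacian eigenvalue equals the number of connected components. The eigenvalues sum to 10, which equals trace(L) = 2|E|. By the matrix-tree theorem the graph has (1/6) * product of the nonzero eigenvalues = 1 spanning tree.

[0, 1, 1, 1, 1, 6]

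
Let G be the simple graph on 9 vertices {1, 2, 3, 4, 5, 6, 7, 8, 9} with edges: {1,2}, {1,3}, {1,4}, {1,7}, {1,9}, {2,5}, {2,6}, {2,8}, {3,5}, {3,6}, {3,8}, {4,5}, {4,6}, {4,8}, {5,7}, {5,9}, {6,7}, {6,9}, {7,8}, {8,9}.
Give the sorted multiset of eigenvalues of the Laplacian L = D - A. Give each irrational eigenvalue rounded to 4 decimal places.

[0, 4, 4, 4, 4, 5, 5, 5, 9]

With the vertex order [1, 2, 3, 4, 5, 6, 7, 8, 9], the degrees are [5, 4, 4, 4, 5, 5, 4, 5, 4], giving D = diag(5, 4, 4, 4, 5, 5, 4, 5, 4) and L = D - A. The multiplicity of 0 as a Laplacian eigenvalue equals the number of connected components. By the matrix-tree theorem the graph has (1/9) * product of the nonzero eigenvalues = 32000 spanning trees.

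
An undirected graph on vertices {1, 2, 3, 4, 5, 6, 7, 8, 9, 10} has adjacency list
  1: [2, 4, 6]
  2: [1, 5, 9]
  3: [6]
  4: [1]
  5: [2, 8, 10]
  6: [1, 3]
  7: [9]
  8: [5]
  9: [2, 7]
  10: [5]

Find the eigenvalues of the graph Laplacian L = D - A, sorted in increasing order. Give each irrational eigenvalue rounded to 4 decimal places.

[0, 0.2076, 0.3326, 0.6394, 1, 1.7049, 2.2883, 3.0761, 3.8552, 4.8958]

With the vertex order [1, 2, 3, 4, 5, 6, 7, 8, 9, 10], the degrees are [3, 3, 1, 1, 3, 2, 1, 1, 2, 1], giving D = diag(3, 3, 1, 1, 3, 2, 1, 1, 2, 1) and L = D - A. Diagonalising L (or applying a numerical eigensolver to the 10x10 matrix) gives the spectrum above. The largest eigenvalue, 4.8958, is at most the vertex count 10.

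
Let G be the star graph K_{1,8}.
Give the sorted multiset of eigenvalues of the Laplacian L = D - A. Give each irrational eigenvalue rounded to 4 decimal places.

The graph has 9 vertices and degree multiset [8, 1, 1, 1, 1, 1, 1, 1, 1]; D is the diagonal matrix of degrees and L = D - A. Diagonalising L (or applying a numerical eigensolver to the 9x9 matrix) gives the spectrum above. By the matrix-tree theorem the graph has (1/9) * product of the nonzero eigenvalues = 1 spanning tree.

[0, 1, 1, 1, 1, 1, 1, 1, 9]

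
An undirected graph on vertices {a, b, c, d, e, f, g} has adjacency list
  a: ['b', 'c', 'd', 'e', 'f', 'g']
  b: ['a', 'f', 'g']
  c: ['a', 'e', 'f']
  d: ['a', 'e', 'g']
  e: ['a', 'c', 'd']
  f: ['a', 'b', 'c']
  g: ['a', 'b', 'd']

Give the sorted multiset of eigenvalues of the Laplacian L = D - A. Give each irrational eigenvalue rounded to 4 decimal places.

With the vertex order [a, b, c, d, e, f, g], the degrees are [6, 3, 3, 3, 3, 3, 3], giving D = diag(6, 3, 3, 3, 3, 3, 3) and L = D - A. Diagonalising L (or applying a numerical eigensolver to the 7x7 matrix) gives the spectrum above.

[0, 2, 2, 4, 4, 5, 7]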